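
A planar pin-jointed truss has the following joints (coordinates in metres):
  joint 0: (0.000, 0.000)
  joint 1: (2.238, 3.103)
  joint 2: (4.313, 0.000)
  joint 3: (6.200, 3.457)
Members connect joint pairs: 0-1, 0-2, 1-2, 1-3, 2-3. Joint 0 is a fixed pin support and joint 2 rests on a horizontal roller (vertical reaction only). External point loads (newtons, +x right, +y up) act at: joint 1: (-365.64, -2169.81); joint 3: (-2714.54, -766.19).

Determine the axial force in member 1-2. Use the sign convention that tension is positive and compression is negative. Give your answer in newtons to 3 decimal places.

N=4 nodes, M=5 members, R=3 reactions → 2N=8, M+R=8
member 0 (0-1): L=3.8259, (cx,cy)=(0.5850,0.8111)
member 1 (0-2): L=4.3130, (cx,cy)=(1.0000,0.0000)
member 2 (1-2): L=3.7329, (cx,cy)=(0.5559,-0.8313)
member 3 (1-3): L=3.9778, (cx,cy)=(0.9960,0.0890)
member 4 (2-3): L=3.9385, (cx,cy)=(0.4791,0.8777)
solve A·x = −loads:
  F[0-1] = -3880.7710 N (compression)
  F[0-2] = -810.0626 N (compression)
  F[1-2] = +916.7077 N (tension)
  F[1-3] = -2423.6684 N (compression)
  F[2-3] = -627.1687 N (compression)
  Rx@0 = +3080.1800 N
  Ry@0 = +3147.5309 N
  Ry@2 = -211.5309 N

916.708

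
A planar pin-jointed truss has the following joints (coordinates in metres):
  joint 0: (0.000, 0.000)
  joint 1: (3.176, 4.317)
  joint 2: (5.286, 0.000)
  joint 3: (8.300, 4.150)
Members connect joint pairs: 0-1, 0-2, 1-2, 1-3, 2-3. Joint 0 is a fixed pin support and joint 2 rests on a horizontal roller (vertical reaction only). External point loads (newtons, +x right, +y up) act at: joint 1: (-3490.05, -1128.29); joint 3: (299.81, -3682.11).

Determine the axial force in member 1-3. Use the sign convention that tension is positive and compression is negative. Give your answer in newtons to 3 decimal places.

N=4 nodes, M=5 members, R=3 reactions → 2N=8, M+R=8
member 0 (0-1): L=5.3594, (cx,cy)=(0.5926,0.8055)
member 1 (0-2): L=5.2860, (cx,cy)=(1.0000,0.0000)
member 2 (1-2): L=4.8051, (cx,cy)=(0.4391,-0.8984)
member 3 (1-3): L=5.1267, (cx,cy)=(0.9995,-0.0326)
member 4 (2-3): L=5.1290, (cx,cy)=(0.5876,0.8091)
solve A·x = −loads:
  F[0-1] = -1198.9952 N (compression)
  F[0-2] = -2479.7148 N (compression)
  F[1-2] = -286.2668 N (compression)
  F[1-3] = +2906.7730 N (tension)
  F[2-3] = -4433.7143 N (compression)
  Rx@0 = +3190.2400 N
  Ry@0 = +965.7864 N
  Ry@2 = +3844.6136 N

2906.773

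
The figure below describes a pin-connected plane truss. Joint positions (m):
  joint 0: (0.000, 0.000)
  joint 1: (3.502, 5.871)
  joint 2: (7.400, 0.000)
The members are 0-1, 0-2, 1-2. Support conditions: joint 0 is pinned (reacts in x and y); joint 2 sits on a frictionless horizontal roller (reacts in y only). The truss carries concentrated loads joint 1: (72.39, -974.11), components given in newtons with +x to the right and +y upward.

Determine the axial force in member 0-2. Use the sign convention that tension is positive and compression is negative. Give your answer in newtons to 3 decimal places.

N=3 nodes, M=3 members, R=3 reactions → 2N=6, M+R=6
member 0 (0-1): L=6.8361, (cx,cy)=(0.5123,0.8588)
member 1 (0-2): L=7.4000, (cx,cy)=(1.0000,0.0000)
member 2 (1-2): L=7.0472, (cx,cy)=(0.5531,-0.8331)
solve A·x = −loads:
  F[0-1] = -530.5962 N (compression)
  F[0-2] = +344.2029 N (tension)
  F[1-2] = -622.2851 N (compression)
  Rx@0 = -72.3900 N
  Ry@0 = +455.6864 N
  Ry@2 = +518.4236 N

344.203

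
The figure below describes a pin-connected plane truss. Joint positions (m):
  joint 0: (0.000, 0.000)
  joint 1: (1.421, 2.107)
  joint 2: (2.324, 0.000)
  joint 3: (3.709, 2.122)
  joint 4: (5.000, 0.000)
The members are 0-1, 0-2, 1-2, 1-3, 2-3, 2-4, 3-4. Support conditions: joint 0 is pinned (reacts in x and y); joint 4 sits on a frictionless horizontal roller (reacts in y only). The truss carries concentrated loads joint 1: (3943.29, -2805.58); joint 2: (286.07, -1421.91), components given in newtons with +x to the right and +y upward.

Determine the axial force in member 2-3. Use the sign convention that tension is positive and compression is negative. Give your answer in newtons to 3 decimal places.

3756.632

N=5 nodes, M=7 members, R=3 reactions → 2N=10, M+R=10
member 0 (0-1): L=2.5414, (cx,cy)=(0.5591,0.8291)
member 1 (0-2): L=2.3240, (cx,cy)=(1.0000,0.0000)
member 2 (1-2): L=2.2923, (cx,cy)=(0.3939,-0.9191)
member 3 (1-3): L=2.2880, (cx,cy)=(1.0000,0.0066)
member 4 (2-3): L=2.5340, (cx,cy)=(0.5466,0.8374)
member 5 (2-4): L=2.6760, (cx,cy)=(1.0000,0.0000)
member 6 (3-4): L=2.4839, (cx,cy)=(0.5198,-0.8543)
solve A·x = −loads:
  F[0-1] = -1335.8765 N (compression)
  F[0-2] = +4976.3042 N (tension)
  F[1-2] = -1875.5986 N (compression)
  F[1-3] = -3951.4846 N (compression)
  F[2-3] = +3756.6319 N (tension)
  F[2-4] = +1898.1423 N (tension)
  F[3-4] = -3651.9919 N (compression)
  Rx@0 = -4229.3600 N
  Ry@0 = +1107.5380 N
  Ry@4 = +3119.9520 N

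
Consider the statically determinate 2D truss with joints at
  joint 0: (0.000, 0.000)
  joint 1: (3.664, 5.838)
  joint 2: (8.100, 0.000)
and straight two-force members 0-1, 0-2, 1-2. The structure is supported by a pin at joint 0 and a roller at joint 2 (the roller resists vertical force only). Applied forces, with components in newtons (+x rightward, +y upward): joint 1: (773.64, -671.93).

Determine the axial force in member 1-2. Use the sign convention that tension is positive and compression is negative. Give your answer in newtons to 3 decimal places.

-1082.036

N=3 nodes, M=3 members, R=3 reactions → 2N=6, M+R=6
member 0 (0-1): L=6.8925, (cx,cy)=(0.5316,0.8470)
member 1 (0-2): L=8.1000, (cx,cy)=(1.0000,0.0000)
member 2 (1-2): L=7.3321, (cx,cy)=(0.6050,-0.7962)
solve A·x = −loads:
  F[0-1] = +223.8583 N (tension)
  F[0-2] = +654.6394 N (tension)
  F[1-2] = -1082.0357 N (compression)
  Rx@0 = -773.6400 N
  Ry@0 = -189.6085 N
  Ry@2 = +861.5385 N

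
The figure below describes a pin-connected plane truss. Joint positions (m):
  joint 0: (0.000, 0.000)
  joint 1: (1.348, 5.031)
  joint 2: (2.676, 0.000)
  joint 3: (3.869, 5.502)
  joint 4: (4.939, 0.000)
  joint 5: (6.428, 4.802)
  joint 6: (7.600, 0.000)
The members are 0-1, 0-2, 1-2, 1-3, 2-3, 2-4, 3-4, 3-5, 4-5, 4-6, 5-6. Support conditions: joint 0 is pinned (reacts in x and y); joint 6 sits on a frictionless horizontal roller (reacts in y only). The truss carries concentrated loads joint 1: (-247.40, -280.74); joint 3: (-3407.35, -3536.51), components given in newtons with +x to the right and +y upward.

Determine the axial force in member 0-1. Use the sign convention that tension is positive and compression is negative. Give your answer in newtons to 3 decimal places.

-4759.781

N=7 nodes, M=11 members, R=3 reactions → 2N=14, M+R=14
member 0 (0-1): L=5.2085, (cx,cy)=(0.2588,0.9659)
member 1 (0-2): L=2.6760, (cx,cy)=(1.0000,0.0000)
member 2 (1-2): L=5.2033, (cx,cy)=(0.2552,-0.9669)
member 3 (1-3): L=2.5646, (cx,cy)=(0.9830,0.1837)
member 4 (2-3): L=5.6299, (cx,cy)=(0.2119,0.9773)
member 5 (2-4): L=2.2630, (cx,cy)=(1.0000,0.0000)
member 6 (3-4): L=5.6051, (cx,cy)=(0.1909,-0.9816)
member 7 (3-5): L=2.6530, (cx,cy)=(0.9646,-0.2639)
member 8 (4-5): L=5.0276, (cx,cy)=(0.2962,0.9551)
member 9 (4-6): L=2.6610, (cx,cy)=(1.0000,0.0000)
member 10 (5-6): L=4.9430, (cx,cy)=(0.2371,-0.9715)
solve A·x = −loads:
  F[0-1] = -4759.7808 N (compression)
  F[0-2] = -2422.8727 N (compression)
  F[1-2] = +4073.6014 N (tension)
  F[1-3] = -2059.1726 N (compression)
  F[2-3] = -4030.2204 N (compression)
  F[2-4] = -529.1735 N (compression)
  F[3-4] = +683.8940 N (tension)
  F[3-5] = +413.2639 N (tension)
  F[4-5] = -702.8498 N (compression)
  F[4-6] = -190.4578 N (compression)
  F[5-6] = +803.2630 N (tension)
  Rx@0 = +3654.7500 N
  Ry@0 = +4597.6072 N
  Ry@6 = -780.3572 N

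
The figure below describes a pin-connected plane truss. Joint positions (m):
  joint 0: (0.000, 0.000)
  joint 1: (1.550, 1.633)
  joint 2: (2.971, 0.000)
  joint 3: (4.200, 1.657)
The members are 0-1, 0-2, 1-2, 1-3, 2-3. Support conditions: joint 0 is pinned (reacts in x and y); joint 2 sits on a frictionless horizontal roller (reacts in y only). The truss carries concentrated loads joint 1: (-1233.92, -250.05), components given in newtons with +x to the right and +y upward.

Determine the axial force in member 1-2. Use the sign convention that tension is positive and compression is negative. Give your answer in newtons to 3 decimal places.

726.118

N=4 nodes, M=5 members, R=3 reactions → 2N=8, M+R=8
member 0 (0-1): L=2.2515, (cx,cy)=(0.6884,0.7253)
member 1 (0-2): L=2.9710, (cx,cy)=(1.0000,0.0000)
member 2 (1-2): L=2.1647, (cx,cy)=(0.6564,-0.7544)
member 3 (1-3): L=2.6501, (cx,cy)=(1.0000,0.0091)
member 4 (2-3): L=2.0630, (cx,cy)=(0.5957,0.8032)
solve A·x = −loads:
  F[0-1] = -1099.9831 N (compression)
  F[0-2] = -476.6540 N (compression)
  F[1-2] = +726.1178 N (tension)
  F[1-3] = +0.0000 N (tension)
  F[2-3] = -0.0000 N (compression)
  Rx@0 = +1233.9200 N
  Ry@0 = +797.8164 N
  Ry@2 = -547.7664 N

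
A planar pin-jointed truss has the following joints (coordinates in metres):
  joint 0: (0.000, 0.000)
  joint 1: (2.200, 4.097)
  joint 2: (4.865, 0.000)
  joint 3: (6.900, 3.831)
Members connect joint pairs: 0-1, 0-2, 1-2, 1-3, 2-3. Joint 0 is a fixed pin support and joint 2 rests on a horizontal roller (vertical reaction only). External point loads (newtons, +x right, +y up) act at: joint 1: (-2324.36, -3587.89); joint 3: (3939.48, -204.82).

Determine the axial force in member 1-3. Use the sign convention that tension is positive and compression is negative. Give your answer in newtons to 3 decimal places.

N=4 nodes, M=5 members, R=3 reactions → 2N=8, M+R=8
member 0 (0-1): L=4.6503, (cx,cy)=(0.4731,0.8810)
member 1 (0-2): L=4.8650, (cx,cy)=(1.0000,0.0000)
member 2 (1-2): L=4.8875, (cx,cy)=(0.5453,-0.8383)
member 3 (1-3): L=4.7075, (cx,cy)=(0.9984,-0.0565)
member 4 (2-3): L=4.3379, (cx,cy)=(0.4691,0.8831)
solve A·x = −loads:
  F[0-1] = -834.2403 N (compression)
  F[0-2] = +2009.7878 N (tension)
  F[1-2] = -3668.7123 N (compression)
  F[1-3] = +3936.4157 N (tension)
  F[2-3] = +19.9385 N (tension)
  Rx@0 = -1615.1200 N
  Ry@0 = +734.9791 N
  Ry@2 = +3057.7309 N

3936.416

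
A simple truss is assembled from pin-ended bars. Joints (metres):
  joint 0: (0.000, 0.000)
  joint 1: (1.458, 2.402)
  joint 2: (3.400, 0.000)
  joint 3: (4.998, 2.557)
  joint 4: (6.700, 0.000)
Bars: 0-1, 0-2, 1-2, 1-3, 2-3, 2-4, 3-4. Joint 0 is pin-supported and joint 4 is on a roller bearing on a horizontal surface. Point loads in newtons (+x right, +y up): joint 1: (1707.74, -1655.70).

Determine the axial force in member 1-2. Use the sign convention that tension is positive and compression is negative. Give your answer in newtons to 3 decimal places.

N=5 nodes, M=7 members, R=3 reactions → 2N=10, M+R=10
member 0 (0-1): L=2.8099, (cx,cy)=(0.5189,0.8548)
member 1 (0-2): L=3.4000, (cx,cy)=(1.0000,0.0000)
member 2 (1-2): L=3.0888, (cx,cy)=(0.6287,-0.7776)
member 3 (1-3): L=3.5434, (cx,cy)=(0.9990,0.0437)
member 4 (2-3): L=3.0153, (cx,cy)=(0.5300,0.8480)
member 5 (2-4): L=3.3000, (cx,cy)=(1.0000,0.0000)
member 6 (3-4): L=3.0717, (cx,cy)=(0.5541,-0.8325)
solve A·x = −loads:
  F[0-1] = -799.1662 N (compression)
  F[0-2] = +2122.4156 N (tension)
  F[1-2] = -1323.2915 N (compression)
  F[1-3] = -1291.6803 N (compression)
  F[2-3] = +1213.4665 N (tension)
  F[2-4] = +647.3442 N (tension)
  F[3-4] = -1168.2825 N (compression)
  Rx@0 = -1707.7400 N
  Ry@0 = +683.1624 N
  Ry@4 = +972.5376 N

-1323.291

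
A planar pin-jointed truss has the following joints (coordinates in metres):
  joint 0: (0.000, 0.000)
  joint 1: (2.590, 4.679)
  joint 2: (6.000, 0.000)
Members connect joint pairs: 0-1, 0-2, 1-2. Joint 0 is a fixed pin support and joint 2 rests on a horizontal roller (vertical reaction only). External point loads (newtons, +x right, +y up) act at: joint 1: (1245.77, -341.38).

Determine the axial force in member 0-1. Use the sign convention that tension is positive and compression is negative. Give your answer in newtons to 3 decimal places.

N=3 nodes, M=3 members, R=3 reactions → 2N=6, M+R=6
member 0 (0-1): L=5.3480, (cx,cy)=(0.4843,0.8749)
member 1 (0-2): L=6.0000, (cx,cy)=(1.0000,0.0000)
member 2 (1-2): L=5.7897, (cx,cy)=(0.5890,-0.8082)
solve A·x = −loads:
  F[0-1] = +888.6388 N (tension)
  F[0-2] = +815.4086 N (tension)
  F[1-2] = -1384.4596 N (compression)
  Rx@0 = -1245.7700 N
  Ry@0 = -777.4753 N
  Ry@2 = +1118.8553 N

888.639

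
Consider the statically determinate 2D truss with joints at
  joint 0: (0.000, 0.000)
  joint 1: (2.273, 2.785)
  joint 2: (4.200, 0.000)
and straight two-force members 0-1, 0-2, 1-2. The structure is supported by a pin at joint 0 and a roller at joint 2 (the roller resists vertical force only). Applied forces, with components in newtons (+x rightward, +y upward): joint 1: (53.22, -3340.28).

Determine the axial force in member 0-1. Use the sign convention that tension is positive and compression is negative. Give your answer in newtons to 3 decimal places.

N=3 nodes, M=3 members, R=3 reactions → 2N=6, M+R=6
member 0 (0-1): L=3.5948, (cx,cy)=(0.6323,0.7747)
member 1 (0-2): L=4.2000, (cx,cy)=(1.0000,0.0000)
member 2 (1-2): L=3.3867, (cx,cy)=(0.5690,-0.8223)
solve A·x = −loads:
  F[0-1] = -1932.6368 N (compression)
  F[0-2] = +1275.2226 N (tension)
  F[1-2] = -2241.1842 N (compression)
  Rx@0 = -53.2200 N
  Ry@0 = +1497.2623 N
  Ry@2 = +1843.0177 N

-1932.637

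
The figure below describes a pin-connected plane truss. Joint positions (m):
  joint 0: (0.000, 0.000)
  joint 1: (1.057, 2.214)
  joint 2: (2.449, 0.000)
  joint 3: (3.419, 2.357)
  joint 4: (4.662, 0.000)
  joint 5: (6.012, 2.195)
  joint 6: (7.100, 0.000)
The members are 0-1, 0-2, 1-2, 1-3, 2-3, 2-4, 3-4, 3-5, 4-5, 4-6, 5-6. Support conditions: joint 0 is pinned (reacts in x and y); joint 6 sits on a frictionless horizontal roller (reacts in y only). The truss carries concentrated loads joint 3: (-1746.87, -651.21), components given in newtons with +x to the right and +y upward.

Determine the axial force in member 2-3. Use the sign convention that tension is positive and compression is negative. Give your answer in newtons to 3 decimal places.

-928.185

N=7 nodes, M=11 members, R=3 reactions → 2N=14, M+R=14
member 0 (0-1): L=2.4534, (cx,cy)=(0.4308,0.9024)
member 1 (0-2): L=2.4490, (cx,cy)=(1.0000,0.0000)
member 2 (1-2): L=2.6152, (cx,cy)=(0.5323,-0.8466)
member 3 (1-3): L=2.3663, (cx,cy)=(0.9982,0.0604)
member 4 (2-3): L=2.5488, (cx,cy)=(0.3806,0.9248)
member 5 (2-4): L=2.2130, (cx,cy)=(1.0000,0.0000)
member 6 (3-4): L=2.6647, (cx,cy)=(0.4665,-0.8845)
member 7 (3-5): L=2.5981, (cx,cy)=(0.9981,-0.0624)
member 8 (4-5): L=2.5769, (cx,cy)=(0.5239,0.8518)
member 9 (4-6): L=2.4380, (cx,cy)=(1.0000,0.0000)
member 10 (5-6): L=2.4499, (cx,cy)=(0.4441,-0.8960)
solve A·x = −loads:
  F[0-1] = -1016.7340 N (compression)
  F[0-2] = -1308.8252 N (compression)
  F[1-2] = +1013.8939 N (tension)
  F[1-3] = -979.4957 N (compression)
  F[2-3] = -928.1845 N (compression)
  F[2-4] = -415.9232 N (compression)
  F[3-4] = +280.9668 N (tension)
  F[3-5] = +285.4151 N (tension)
  F[4-5] = -291.7675 N (compression)
  F[4-6] = -132.0083 N (compression)
  F[5-6] = +297.2433 N (tension)
  Rx@0 = +1746.8700 N
  Ry@0 = +917.5319 N
  Ry@6 = -266.3219 N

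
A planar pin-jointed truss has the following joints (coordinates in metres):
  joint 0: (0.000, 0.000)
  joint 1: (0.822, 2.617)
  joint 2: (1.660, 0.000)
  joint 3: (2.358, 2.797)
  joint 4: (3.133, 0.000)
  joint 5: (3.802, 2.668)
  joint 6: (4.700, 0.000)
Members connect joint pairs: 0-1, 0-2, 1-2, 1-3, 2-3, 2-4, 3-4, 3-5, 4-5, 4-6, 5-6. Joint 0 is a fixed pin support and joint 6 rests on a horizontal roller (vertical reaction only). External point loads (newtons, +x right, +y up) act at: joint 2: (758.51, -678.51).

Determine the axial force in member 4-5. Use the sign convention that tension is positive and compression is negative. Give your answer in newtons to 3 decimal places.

N=7 nodes, M=11 members, R=3 reactions → 2N=14, M+R=14
member 0 (0-1): L=2.7431, (cx,cy)=(0.2997,0.9540)
member 1 (0-2): L=1.6600, (cx,cy)=(1.0000,0.0000)
member 2 (1-2): L=2.7479, (cx,cy)=(0.3050,-0.9524)
member 3 (1-3): L=1.5465, (cx,cy)=(0.9932,0.1164)
member 4 (2-3): L=2.8828, (cx,cy)=(0.2421,0.9702)
member 5 (2-4): L=1.4730, (cx,cy)=(1.0000,0.0000)
member 6 (3-4): L=2.9024, (cx,cy)=(0.2670,-0.9637)
member 7 (3-5): L=1.4498, (cx,cy)=(0.9960,-0.0890)
member 8 (4-5): L=2.7506, (cx,cy)=(0.2432,0.9700)
member 9 (4-6): L=1.5670, (cx,cy)=(1.0000,0.0000)
member 10 (5-6): L=2.8151, (cx,cy)=(0.3190,-0.9478)
solve A·x = −loads:
  F[0-1] = -460.0059 N (compression)
  F[0-2] = +896.3579 N (tension)
  F[1-2] = +427.8017 N (tension)
  F[1-3] = -270.1466 N (compression)
  F[2-3] = +279.4003 N (tension)
  F[2-4] = +200.6600 N (tension)
  F[3-4] = -235.9113 N (compression)
  F[3-5] = -138.2148 N (compression)
  F[4-5] = +234.3838 N (tension)
  F[4-6] = +80.6598 N (tension)
  F[5-6] = -252.8542 N (compression)
  Rx@0 = -758.5100 N
  Ry@0 = +438.8660 N
  Ry@6 = +239.6440 N

234.384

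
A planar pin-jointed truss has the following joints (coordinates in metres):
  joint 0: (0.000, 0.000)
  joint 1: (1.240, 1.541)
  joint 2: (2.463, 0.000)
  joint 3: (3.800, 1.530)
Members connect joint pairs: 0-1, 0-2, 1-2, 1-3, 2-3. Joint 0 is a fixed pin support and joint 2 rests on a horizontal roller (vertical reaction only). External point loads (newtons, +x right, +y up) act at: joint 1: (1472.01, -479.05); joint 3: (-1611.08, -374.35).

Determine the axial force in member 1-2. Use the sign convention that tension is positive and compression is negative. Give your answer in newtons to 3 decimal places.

N=4 nodes, M=5 members, R=3 reactions → 2N=8, M+R=8
member 0 (0-1): L=1.9779, (cx,cy)=(0.6269,0.7791)
member 1 (0-2): L=2.4630, (cx,cy)=(1.0000,0.0000)
member 2 (1-2): L=1.9673, (cx,cy)=(0.6217,-0.7833)
member 3 (1-3): L=2.5600, (cx,cy)=(1.0000,-0.0043)
member 4 (2-3): L=2.0319, (cx,cy)=(0.6580,0.7530)
solve A·x = −loads:
  F[0-1] = -146.9370 N (compression)
  F[0-2] = -46.9534 N (compression)
  F[1-2] = -458.4193 N (compression)
  F[1-3] = -1279.1607 N (compression)
  F[2-3] = -504.4418 N (compression)
  Rx@0 = +139.0700 N
  Ry@0 = +114.4771 N
  Ry@2 = +738.9229 N

-458.419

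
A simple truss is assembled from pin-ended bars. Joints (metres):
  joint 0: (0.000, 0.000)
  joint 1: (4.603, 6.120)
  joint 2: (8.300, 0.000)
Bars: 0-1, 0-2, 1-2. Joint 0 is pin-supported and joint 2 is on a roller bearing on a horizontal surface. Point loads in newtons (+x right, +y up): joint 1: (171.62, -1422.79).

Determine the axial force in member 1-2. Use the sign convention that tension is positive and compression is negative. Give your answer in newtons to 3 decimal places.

-1069.684

N=3 nodes, M=3 members, R=3 reactions → 2N=6, M+R=6
member 0 (0-1): L=7.6578, (cx,cy)=(0.6011,0.7992)
member 1 (0-2): L=8.3000, (cx,cy)=(1.0000,0.0000)
member 2 (1-2): L=7.1500, (cx,cy)=(0.5171,-0.8559)
solve A·x = −loads:
  F[0-1] = -634.6440 N (compression)
  F[0-2] = +553.0956 N (tension)
  F[1-2] = -1069.6841 N (compression)
  Rx@0 = -171.6200 N
  Ry@0 = +507.1976 N
  Ry@2 = +915.5924 N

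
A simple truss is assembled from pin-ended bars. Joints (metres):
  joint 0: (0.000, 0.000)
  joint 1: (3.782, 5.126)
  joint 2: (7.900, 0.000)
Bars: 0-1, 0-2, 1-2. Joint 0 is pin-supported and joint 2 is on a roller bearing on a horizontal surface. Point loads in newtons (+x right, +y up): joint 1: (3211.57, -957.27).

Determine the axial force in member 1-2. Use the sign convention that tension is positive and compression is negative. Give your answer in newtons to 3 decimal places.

-3260.863

N=3 nodes, M=3 members, R=3 reactions → 2N=6, M+R=6
member 0 (0-1): L=6.3702, (cx,cy)=(0.5937,0.8047)
member 1 (0-2): L=7.9000, (cx,cy)=(1.0000,0.0000)
member 2 (1-2): L=6.5752, (cx,cy)=(0.6263,-0.7796)
solve A·x = −loads:
  F[0-1] = +1969.5533 N (tension)
  F[0-2] = +2042.2417 N (tension)
  F[1-2] = -3260.8626 N (compression)
  Rx@0 = -3211.5700 N
  Ry@0 = -1584.8696 N
  Ry@2 = +2542.1396 N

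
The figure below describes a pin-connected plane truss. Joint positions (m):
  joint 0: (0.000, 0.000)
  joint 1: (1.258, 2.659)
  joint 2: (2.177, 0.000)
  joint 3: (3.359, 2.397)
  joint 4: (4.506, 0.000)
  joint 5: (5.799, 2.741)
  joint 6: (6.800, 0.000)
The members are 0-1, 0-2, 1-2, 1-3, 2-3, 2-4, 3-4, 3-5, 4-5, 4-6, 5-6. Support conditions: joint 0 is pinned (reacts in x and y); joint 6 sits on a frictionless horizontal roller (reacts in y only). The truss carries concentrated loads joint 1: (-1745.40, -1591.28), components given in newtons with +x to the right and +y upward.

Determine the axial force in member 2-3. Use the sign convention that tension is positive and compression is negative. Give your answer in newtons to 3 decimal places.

N=7 nodes, M=11 members, R=3 reactions → 2N=14, M+R=14
member 0 (0-1): L=2.9416, (cx,cy)=(0.4277,0.9039)
member 1 (0-2): L=2.1770, (cx,cy)=(1.0000,0.0000)
member 2 (1-2): L=2.8133, (cx,cy)=(0.3267,-0.9451)
member 3 (1-3): L=2.1173, (cx,cy)=(0.9923,-0.1237)
member 4 (2-3): L=2.6726, (cx,cy)=(0.4423,0.8969)
member 5 (2-4): L=2.3290, (cx,cy)=(1.0000,0.0000)
member 6 (3-4): L=2.6573, (cx,cy)=(0.4316,-0.9020)
member 7 (3-5): L=2.4641, (cx,cy)=(0.9902,0.1396)
member 8 (4-5): L=3.0307, (cx,cy)=(0.4266,0.9044)
member 9 (4-6): L=2.2940, (cx,cy)=(1.0000,0.0000)
member 10 (5-6): L=2.9181, (cx,cy)=(0.3430,-0.9393)
solve A·x = −loads:
  F[0-1] = -2189.7463 N (compression)
  F[0-2] = -808.9276 N (compression)
  F[1-2] = +317.6010 N (tension)
  F[1-3] = +710.6423 N (tension)
  F[2-3] = -334.6904 N (compression)
  F[2-4] = -557.1577 N (compression)
  F[3-4] = +484.6467 N (tension)
  F[3-5] = +351.4050 N (tension)
  F[4-5] = -483.3730 N (compression)
  F[4-6] = -141.7381 N (compression)
  F[5-6] = +413.1872 N (tension)
  Rx@0 = +1745.4000 N
  Ry@0 = +1979.3959 N
  Ry@6 = -388.1159 N

-334.690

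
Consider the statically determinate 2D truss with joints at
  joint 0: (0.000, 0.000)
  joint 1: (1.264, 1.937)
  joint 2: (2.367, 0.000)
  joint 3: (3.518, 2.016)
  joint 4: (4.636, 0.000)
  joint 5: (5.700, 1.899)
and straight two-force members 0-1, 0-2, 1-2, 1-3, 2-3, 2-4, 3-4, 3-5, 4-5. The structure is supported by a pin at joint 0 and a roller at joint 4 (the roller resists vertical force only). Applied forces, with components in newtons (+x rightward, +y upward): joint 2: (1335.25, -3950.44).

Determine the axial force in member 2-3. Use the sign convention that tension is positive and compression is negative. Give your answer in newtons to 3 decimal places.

N=6 nodes, M=9 members, R=3 reactions → 2N=12, M+R=12
member 0 (0-1): L=2.3129, (cx,cy)=(0.5465,0.8375)
member 1 (0-2): L=2.3670, (cx,cy)=(1.0000,0.0000)
member 2 (1-2): L=2.2290, (cx,cy)=(0.4948,-0.8690)
member 3 (1-3): L=2.2554, (cx,cy)=(0.9994,0.0350)
member 4 (2-3): L=2.3214, (cx,cy)=(0.4958,0.8684)
member 5 (2-4): L=2.2690, (cx,cy)=(1.0000,0.0000)
member 6 (3-4): L=2.3053, (cx,cy)=(0.4850,-0.8745)
member 7 (3-5): L=2.1851, (cx,cy)=(0.9986,-0.0535)
member 8 (4-5): L=2.1768, (cx,cy)=(0.4888,0.8724)
solve A·x = −loads:
  F[0-1] = -2308.7144 N (compression)
  F[0-2] = +2596.9439 N (tension)
  F[1-2] = +2131.5348 N (tension)
  F[1-3] = -2317.8719 N (compression)
  F[2-3] = +2416.0451 N (tension)
  F[2-4] = +1118.5401 N (tension)
  F[3-4] = -2306.3643 N (compression)
  F[3-5] = +0.0000 N (tension)
  F[4-5] = -0.0000 N (compression)
  Rx@0 = -1335.2500 N
  Ry@0 = +1933.4660 N
  Ry@4 = +2016.9740 N

2416.045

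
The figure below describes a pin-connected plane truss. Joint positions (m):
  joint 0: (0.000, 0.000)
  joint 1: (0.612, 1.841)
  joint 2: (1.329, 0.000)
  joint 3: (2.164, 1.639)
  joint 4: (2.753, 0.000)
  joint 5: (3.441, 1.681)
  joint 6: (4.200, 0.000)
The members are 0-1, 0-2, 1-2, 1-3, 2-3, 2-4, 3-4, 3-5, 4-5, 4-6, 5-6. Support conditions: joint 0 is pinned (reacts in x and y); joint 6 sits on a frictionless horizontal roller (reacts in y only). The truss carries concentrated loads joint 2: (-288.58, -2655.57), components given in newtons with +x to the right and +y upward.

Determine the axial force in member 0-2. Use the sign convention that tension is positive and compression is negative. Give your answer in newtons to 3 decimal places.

314.867

N=7 nodes, M=11 members, R=3 reactions → 2N=14, M+R=14
member 0 (0-1): L=1.9401, (cx,cy)=(0.3155,0.9489)
member 1 (0-2): L=1.3290, (cx,cy)=(1.0000,0.0000)
member 2 (1-2): L=1.9757, (cx,cy)=(0.3629,-0.9318)
member 3 (1-3): L=1.5651, (cx,cy)=(0.9916,-0.1291)
member 4 (2-3): L=1.8394, (cx,cy)=(0.4539,0.8910)
member 5 (2-4): L=1.4240, (cx,cy)=(1.0000,0.0000)
member 6 (3-4): L=1.7416, (cx,cy)=(0.3382,-0.9411)
member 7 (3-5): L=1.2777, (cx,cy)=(0.9995,0.0329)
member 8 (4-5): L=1.8163, (cx,cy)=(0.3788,0.9255)
member 9 (4-6): L=1.4470, (cx,cy)=(1.0000,0.0000)
member 10 (5-6): L=1.8444, (cx,cy)=(0.4115,-0.9114)
solve A·x = −loads:
  F[0-1] = -1912.9454 N (compression)
  F[0-2] = +314.8672 N (tension)
  F[1-2] = +2140.8947 N (tension)
  F[1-3] = -1392.0430 N (compression)
  F[2-3] = +741.4250 N (tension)
  F[2-4] = +1043.8360 N (tension)
  F[3-4] = -918.5350 N (compression)
  F[3-5] = -733.5924 N (compression)
  F[4-5] = +934.0100 N (tension)
  F[4-6] = +379.4089 N (tension)
  F[5-6] = -921.9828 N (compression)
  Rx@0 = +288.5800 N
  Ry@0 = +1815.2718 N
  Ry@6 = +840.2982 N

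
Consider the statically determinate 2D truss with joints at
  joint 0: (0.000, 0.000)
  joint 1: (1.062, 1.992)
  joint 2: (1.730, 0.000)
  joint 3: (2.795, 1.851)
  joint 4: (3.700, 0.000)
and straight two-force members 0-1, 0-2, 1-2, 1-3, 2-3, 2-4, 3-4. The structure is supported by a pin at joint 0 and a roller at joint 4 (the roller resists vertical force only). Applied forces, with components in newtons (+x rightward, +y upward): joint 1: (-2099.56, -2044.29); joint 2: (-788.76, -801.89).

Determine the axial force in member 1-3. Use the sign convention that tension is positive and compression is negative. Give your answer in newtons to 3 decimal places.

N=5 nodes, M=7 members, R=3 reactions → 2N=10, M+R=10
member 0 (0-1): L=2.2574, (cx,cy)=(0.4705,0.8824)
member 1 (0-2): L=1.7300, (cx,cy)=(1.0000,0.0000)
member 2 (1-2): L=2.1010, (cx,cy)=(0.3179,-0.9481)
member 3 (1-3): L=1.7387, (cx,cy)=(0.9967,-0.0811)
member 4 (2-3): L=2.1355, (cx,cy)=(0.4987,0.8668)
member 5 (2-4): L=1.9700, (cx,cy)=(1.0000,0.0000)
member 6 (3-4): L=2.0604, (cx,cy)=(0.4392,-0.8984)
solve A·x = −loads:
  F[0-1] = -3416.5264 N (compression)
  F[0-2] = -1281.0142 N (compression)
  F[1-2] = +1008.9460 N (tension)
  F[1-3] = +172.0358 N (tension)
  F[2-3] = -178.4816 N (compression)
  F[2-4] = -82.4589 N (compression)
  F[3-4] = +187.7324 N (tension)
  Rx@0 = +2888.3200 N
  Ry@0 = +3014.8335 N
  Ry@4 = -168.6535 N

172.036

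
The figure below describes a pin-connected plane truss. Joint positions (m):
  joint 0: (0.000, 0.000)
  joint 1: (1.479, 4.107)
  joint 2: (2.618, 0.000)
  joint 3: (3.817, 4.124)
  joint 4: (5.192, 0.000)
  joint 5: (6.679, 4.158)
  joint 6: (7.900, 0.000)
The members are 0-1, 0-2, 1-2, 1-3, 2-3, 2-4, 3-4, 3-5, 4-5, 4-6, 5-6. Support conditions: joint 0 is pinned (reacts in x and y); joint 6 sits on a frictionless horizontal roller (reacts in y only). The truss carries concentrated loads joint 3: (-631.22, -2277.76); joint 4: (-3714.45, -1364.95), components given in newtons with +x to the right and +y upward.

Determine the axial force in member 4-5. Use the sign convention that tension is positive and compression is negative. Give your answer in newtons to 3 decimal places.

N=7 nodes, M=11 members, R=3 reactions → 2N=14, M+R=14
member 0 (0-1): L=4.3652, (cx,cy)=(0.3388,0.9409)
member 1 (0-2): L=2.6180, (cx,cy)=(1.0000,0.0000)
member 2 (1-2): L=4.2620, (cx,cy)=(0.2672,-0.9636)
member 3 (1-3): L=2.3381, (cx,cy)=(1.0000,0.0073)
member 4 (2-3): L=4.2948, (cx,cy)=(0.2792,0.9602)
member 5 (2-4): L=2.5740, (cx,cy)=(1.0000,0.0000)
member 6 (3-4): L=4.3472, (cx,cy)=(0.3163,-0.9487)
member 7 (3-5): L=2.8622, (cx,cy)=(0.9999,0.0119)
member 8 (4-5): L=4.4159, (cx,cy)=(0.3367,0.9416)
member 9 (4-6): L=2.7080, (cx,cy)=(1.0000,0.0000)
member 10 (5-6): L=4.3336, (cx,cy)=(0.2818,-0.9595)
solve A·x = −loads:
  F[0-1] = -2098.7608 N (compression)
  F[0-2] = -3634.5746 N (compression)
  F[1-2] = +2039.6756 N (tension)
  F[1-3] = -1256.2207 N (compression)
  F[2-3] = -2046.8747 N (compression)
  F[2-4] = -2518.0415 N (compression)
  F[3-4] = -333.2036 N (compression)
  F[3-5] = -1091.0943 N (compression)
  F[4-5] = +1785.3122 N (tension)
  F[4-6] = +489.8348 N (tension)
  F[5-6] = -1738.5192 N (compression)
  Rx@0 = +4345.6700 N
  Ry@0 = +1974.6240 N
  Ry@6 = +1668.0860 N

1785.312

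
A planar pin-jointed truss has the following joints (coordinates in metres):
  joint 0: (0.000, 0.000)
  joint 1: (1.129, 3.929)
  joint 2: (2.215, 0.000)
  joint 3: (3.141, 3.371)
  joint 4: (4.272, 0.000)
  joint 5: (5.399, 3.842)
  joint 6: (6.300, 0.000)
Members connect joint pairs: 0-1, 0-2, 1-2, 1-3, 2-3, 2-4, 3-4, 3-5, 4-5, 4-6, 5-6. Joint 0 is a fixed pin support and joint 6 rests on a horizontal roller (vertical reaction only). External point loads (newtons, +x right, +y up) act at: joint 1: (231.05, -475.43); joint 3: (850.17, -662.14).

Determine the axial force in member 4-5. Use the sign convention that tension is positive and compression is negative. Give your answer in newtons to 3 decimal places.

N=7 nodes, M=11 members, R=3 reactions → 2N=14, M+R=14
member 0 (0-1): L=4.0880, (cx,cy)=(0.2762,0.9611)
member 1 (0-2): L=2.2150, (cx,cy)=(1.0000,0.0000)
member 2 (1-2): L=4.0763, (cx,cy)=(0.2664,-0.9639)
member 3 (1-3): L=2.0879, (cx,cy)=(0.9636,-0.2672)
member 4 (2-3): L=3.4959, (cx,cy)=(0.2649,0.9643)
member 5 (2-4): L=2.0570, (cx,cy)=(1.0000,0.0000)
member 6 (3-4): L=3.5557, (cx,cy)=(0.3181,-0.9481)
member 7 (3-5): L=2.3066, (cx,cy)=(0.9789,0.2042)
member 8 (4-5): L=4.0039, (cx,cy)=(0.2815,0.9596)
member 9 (4-6): L=2.0280, (cx,cy)=(1.0000,0.0000)
member 10 (5-6): L=3.9462, (cx,cy)=(0.2283,-0.9736)
solve A·x = −loads:
  F[0-1] = -128.2301 N (compression)
  F[0-2] = +1116.6339 N (tension)
  F[1-2] = -312.6922 N (compression)
  F[1-3] = -190.0709 N (compression)
  F[2-3] = +312.5553 N (tension)
  F[2-4] = +950.5367 N (tension)
  F[3-4] = -1195.3731 N (compression)
  F[3-5] = -582.5835 N (compression)
  F[4-5] = +1181.0404 N (tension)
  F[4-6] = +237.8732 N (tension)
  F[5-6] = -1041.8460 N (compression)
  Rx@0 = -1081.2200 N
  Ry@0 = +123.2429 N
  Ry@6 = +1014.3271 N

1181.040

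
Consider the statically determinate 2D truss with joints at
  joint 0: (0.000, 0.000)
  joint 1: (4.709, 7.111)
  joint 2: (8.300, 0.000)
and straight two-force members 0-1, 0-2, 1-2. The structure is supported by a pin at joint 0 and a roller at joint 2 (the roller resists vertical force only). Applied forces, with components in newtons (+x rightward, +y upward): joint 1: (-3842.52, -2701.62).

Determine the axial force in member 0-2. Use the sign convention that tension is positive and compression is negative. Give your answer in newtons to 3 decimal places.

N=3 nodes, M=3 members, R=3 reactions → 2N=6, M+R=6
member 0 (0-1): L=8.5288, (cx,cy)=(0.5521,0.8338)
member 1 (0-2): L=8.3000, (cx,cy)=(1.0000,0.0000)
member 2 (1-2): L=7.9663, (cx,cy)=(0.4508,-0.8926)
solve A·x = −loads:
  F[0-1] = -5350.3708 N (compression)
  F[0-2] = -888.4354 N (compression)
  F[1-2] = +1970.9062 N (tension)
  Rx@0 = +3842.5200 N
  Ry@0 = +4460.9250 N
  Ry@2 = -1759.3050 N

-888.435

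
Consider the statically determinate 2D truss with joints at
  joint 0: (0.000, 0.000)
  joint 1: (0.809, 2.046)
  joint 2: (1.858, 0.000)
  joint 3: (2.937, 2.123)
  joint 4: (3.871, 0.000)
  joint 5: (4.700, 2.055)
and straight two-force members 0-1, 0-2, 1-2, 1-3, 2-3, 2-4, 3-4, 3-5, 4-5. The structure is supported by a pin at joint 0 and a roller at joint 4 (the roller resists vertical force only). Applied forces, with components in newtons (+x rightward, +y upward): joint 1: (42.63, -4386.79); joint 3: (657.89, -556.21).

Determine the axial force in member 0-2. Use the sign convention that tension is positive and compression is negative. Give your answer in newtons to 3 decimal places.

1974.064

N=6 nodes, M=9 members, R=3 reactions → 2N=12, M+R=12
member 0 (0-1): L=2.2001, (cx,cy)=(0.3677,0.9299)
member 1 (0-2): L=1.8580, (cx,cy)=(1.0000,0.0000)
member 2 (1-2): L=2.2992, (cx,cy)=(0.4562,-0.8899)
member 3 (1-3): L=2.1294, (cx,cy)=(0.9993,0.0362)
member 4 (2-3): L=2.3815, (cx,cy)=(0.4531,0.8915)
member 5 (2-4): L=2.0130, (cx,cy)=(1.0000,0.0000)
member 6 (3-4): L=2.3194, (cx,cy)=(0.4027,-0.9153)
member 7 (3-5): L=1.7643, (cx,cy)=(0.9993,-0.0385)
member 8 (4-5): L=2.2159, (cx,cy)=(0.3741,0.9274)
solve A·x = −loads:
  F[0-1] = -3463.4985 N (compression)
  F[0-2] = +1974.0643 N (tension)
  F[1-2] = -1338.9278 N (compression)
  F[1-3] = -705.7672 N (compression)
  F[2-3] = +1336.5093 N (tension)
  F[2-4] = +757.6465 N (tension)
  F[3-4] = -1881.4387 N (compression)
  F[3-5] = +0.0000 N (tension)
  F[4-5] = -0.0000 N (compression)
  Rx@0 = -700.5200 N
  Ry@0 = +3220.8550 N
  Ry@4 = +1722.1450 N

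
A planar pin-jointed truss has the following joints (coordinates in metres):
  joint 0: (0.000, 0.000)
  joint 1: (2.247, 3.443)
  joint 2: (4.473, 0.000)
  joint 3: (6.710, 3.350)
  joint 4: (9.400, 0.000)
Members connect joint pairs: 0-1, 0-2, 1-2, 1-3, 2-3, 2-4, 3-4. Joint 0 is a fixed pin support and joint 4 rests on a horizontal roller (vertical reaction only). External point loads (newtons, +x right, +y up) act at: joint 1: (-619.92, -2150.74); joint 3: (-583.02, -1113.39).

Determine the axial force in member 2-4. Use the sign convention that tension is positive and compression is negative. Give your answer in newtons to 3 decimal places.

N=5 nodes, M=7 members, R=3 reactions → 2N=10, M+R=10
member 0 (0-1): L=4.1114, (cx,cy)=(0.5465,0.8374)
member 1 (0-2): L=4.4730, (cx,cy)=(1.0000,0.0000)
member 2 (1-2): L=4.0999, (cx,cy)=(0.5429,-0.8398)
member 3 (1-3): L=4.4640, (cx,cy)=(0.9998,-0.0208)
member 4 (2-3): L=4.0282, (cx,cy)=(0.5553,0.8316)
member 5 (2-4): L=4.9270, (cx,cy)=(1.0000,0.0000)
member 6 (3-4): L=4.2963, (cx,cy)=(0.6261,-0.7797)
solve A·x = −loads:
  F[0-1] = -2854.0453 N (compression)
  F[0-2] = +356.8952 N (tension)
  F[1-2] = +312.5407 N (tension)
  F[1-3] = -1109.8462 N (compression)
  F[2-3] = -315.6010 N (compression)
  F[2-4] = +701.8481 N (tension)
  F[3-4] = -1120.9603 N (compression)
  Rx@0 = +1202.9400 N
  Ry@0 = +2390.0813 N
  Ry@4 = +874.0487 N

701.848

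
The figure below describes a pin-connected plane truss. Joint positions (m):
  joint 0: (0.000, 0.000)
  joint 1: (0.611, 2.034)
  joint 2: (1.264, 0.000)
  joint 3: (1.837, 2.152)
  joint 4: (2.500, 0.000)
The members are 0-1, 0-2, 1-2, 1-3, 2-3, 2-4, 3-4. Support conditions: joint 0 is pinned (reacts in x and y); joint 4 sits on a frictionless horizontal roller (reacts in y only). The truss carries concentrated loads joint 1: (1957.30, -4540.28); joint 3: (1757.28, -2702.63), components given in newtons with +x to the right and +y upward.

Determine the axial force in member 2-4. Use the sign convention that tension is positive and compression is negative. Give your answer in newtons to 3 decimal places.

N=5 nodes, M=7 members, R=3 reactions → 2N=10, M+R=10
member 0 (0-1): L=2.1238, (cx,cy)=(0.2877,0.9577)
member 1 (0-2): L=1.2640, (cx,cy)=(1.0000,0.0000)
member 2 (1-2): L=2.1363, (cx,cy)=(0.3057,-0.9521)
member 3 (1-3): L=1.2317, (cx,cy)=(0.9954,0.0958)
member 4 (2-3): L=2.2270, (cx,cy)=(0.2573,0.9663)
member 5 (2-4): L=1.2360, (cx,cy)=(1.0000,0.0000)
member 6 (3-4): L=2.2518, (cx,cy)=(0.2944,-0.9557)
solve A·x = −loads:
  F[0-1] = -1088.2558 N (compression)
  F[0-2] = +4027.6641 N (tension)
  F[1-2] = -3786.3876 N (compression)
  F[1-3] = -1118.1202 N (compression)
  F[2-3] = +3730.7628 N (tension)
  F[2-4] = +1910.3343 N (tension)
  F[3-4] = -6488.2661 N (compression)
  Rx@0 = -3714.5800 N
  Ry@0 = +1042.2471 N
  Ry@4 = +6200.6629 N

1910.334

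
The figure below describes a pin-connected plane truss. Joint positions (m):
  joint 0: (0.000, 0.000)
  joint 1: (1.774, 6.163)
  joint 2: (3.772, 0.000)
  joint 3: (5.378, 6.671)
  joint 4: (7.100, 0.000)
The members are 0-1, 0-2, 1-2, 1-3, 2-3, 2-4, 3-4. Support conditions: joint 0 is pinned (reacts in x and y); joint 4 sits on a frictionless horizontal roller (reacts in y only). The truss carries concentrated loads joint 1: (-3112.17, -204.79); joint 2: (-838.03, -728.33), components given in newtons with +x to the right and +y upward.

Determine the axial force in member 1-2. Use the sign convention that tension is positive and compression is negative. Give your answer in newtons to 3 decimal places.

3318.149

N=5 nodes, M=7 members, R=3 reactions → 2N=10, M+R=10
member 0 (0-1): L=6.4132, (cx,cy)=(0.2766,0.9610)
member 1 (0-2): L=3.7720, (cx,cy)=(1.0000,0.0000)
member 2 (1-2): L=6.4788, (cx,cy)=(0.3084,-0.9513)
member 3 (1-3): L=3.6396, (cx,cy)=(0.9902,0.1396)
member 4 (2-3): L=6.8616, (cx,cy)=(0.2341,0.9722)
member 5 (2-4): L=3.3280, (cx,cy)=(1.0000,0.0000)
member 6 (3-4): L=6.8897, (cx,cy)=(0.2499,-0.9683)
solve A·x = −loads:
  F[0-1] = -3326.2523 N (compression)
  F[0-2] = -3030.1079 N (compression)
  F[1-2] = +3318.1486 N (tension)
  F[1-3] = +1180.3429 N (tension)
  F[2-3] = -2497.4625 N (compression)
  F[2-4] = -584.2421 N (compression)
  F[3-4] = +2337.5344 N (tension)
  Rx@0 = +3950.2000 N
  Ry@0 = +3196.4644 N
  Ry@4 = -2263.3444 N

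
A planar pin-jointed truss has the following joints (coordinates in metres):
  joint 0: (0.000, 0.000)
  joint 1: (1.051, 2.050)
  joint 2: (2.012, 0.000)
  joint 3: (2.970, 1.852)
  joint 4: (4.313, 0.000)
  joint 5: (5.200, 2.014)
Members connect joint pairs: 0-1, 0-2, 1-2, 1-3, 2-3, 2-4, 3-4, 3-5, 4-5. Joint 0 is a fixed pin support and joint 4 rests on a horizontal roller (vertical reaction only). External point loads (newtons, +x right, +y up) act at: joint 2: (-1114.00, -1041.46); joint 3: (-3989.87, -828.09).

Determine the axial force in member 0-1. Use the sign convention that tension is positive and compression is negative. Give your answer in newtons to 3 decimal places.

-2839.440

N=6 nodes, M=9 members, R=3 reactions → 2N=12, M+R=12
member 0 (0-1): L=2.3037, (cx,cy)=(0.4562,0.8899)
member 1 (0-2): L=2.0120, (cx,cy)=(1.0000,0.0000)
member 2 (1-2): L=2.2641, (cx,cy)=(0.4245,-0.9054)
member 3 (1-3): L=1.9292, (cx,cy)=(0.9947,-0.1026)
member 4 (2-3): L=2.0851, (cx,cy)=(0.4594,0.8882)
member 5 (2-4): L=2.3010, (cx,cy)=(1.0000,0.0000)
member 6 (3-4): L=2.2877, (cx,cy)=(0.5871,-0.8095)
member 7 (3-5): L=2.2359, (cx,cy)=(0.9974,0.0725)
member 8 (4-5): L=2.2007, (cx,cy)=(0.4031,0.9152)
solve A·x = −loads:
  F[0-1] = -2839.4403 N (compression)
  F[0-2] = -3808.4614 N (compression)
  F[1-2] = +3087.5329 N (tension)
  F[1-3] = -2619.7665 N (compression)
  F[2-3] = -1974.9305 N (compression)
  F[2-4] = -476.5581 N (compression)
  F[3-4] = +811.7796 N (tension)
  F[3-5] = -0.0000 N (tension)
  F[4-5] = +0.0000 N (tension)
  Rx@0 = +5103.8700 N
  Ry@0 = +2526.7247 N
  Ry@4 = -657.1747 N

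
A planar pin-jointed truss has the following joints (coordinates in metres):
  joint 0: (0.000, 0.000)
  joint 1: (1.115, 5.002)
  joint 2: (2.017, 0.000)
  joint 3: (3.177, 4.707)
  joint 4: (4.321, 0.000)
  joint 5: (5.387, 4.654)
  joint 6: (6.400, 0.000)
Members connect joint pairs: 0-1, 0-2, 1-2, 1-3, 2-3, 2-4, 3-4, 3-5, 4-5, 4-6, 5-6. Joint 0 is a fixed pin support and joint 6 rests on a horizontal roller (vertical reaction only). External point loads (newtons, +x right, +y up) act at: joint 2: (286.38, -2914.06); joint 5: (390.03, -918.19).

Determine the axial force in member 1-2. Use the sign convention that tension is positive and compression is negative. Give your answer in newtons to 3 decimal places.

N=7 nodes, M=11 members, R=3 reactions → 2N=14, M+R=14
member 0 (0-1): L=5.1248, (cx,cy)=(0.2176,0.9760)
member 1 (0-2): L=2.0170, (cx,cy)=(1.0000,0.0000)
member 2 (1-2): L=5.0827, (cx,cy)=(0.1775,-0.9841)
member 3 (1-3): L=2.0830, (cx,cy)=(0.9899,-0.1416)
member 4 (2-3): L=4.8478, (cx,cy)=(0.2393,0.9710)
member 5 (2-4): L=2.3040, (cx,cy)=(1.0000,0.0000)
member 6 (3-4): L=4.8440, (cx,cy)=(0.2362,-0.9717)
member 7 (3-5): L=2.2106, (cx,cy)=(0.9997,-0.0240)
member 8 (4-5): L=4.7745, (cx,cy)=(0.2233,0.9748)
member 9 (4-6): L=2.0790, (cx,cy)=(1.0000,0.0000)
member 10 (5-6): L=4.7630, (cx,cy)=(0.2127,-0.9771)
solve A·x = −loads:
  F[0-1] = -1902.9697 N (compression)
  F[0-2] = +1090.4408 N (tension)
  F[1-2] = +1999.1036 N (tension)
  F[1-3] = -776.6307 N (compression)
  F[2-3] = +975.0122 N (tension)
  F[2-4] = +925.5296 N (tension)
  F[3-4] = -1080.5197 N (compression)
  F[3-5] = -280.3969 N (compression)
  F[4-5] = +1077.1447 N (tension)
  F[4-6] = +429.8539 N (tension)
  F[5-6] = -2021.1070 N (compression)
  Rx@0 = -676.4100 N
  Ry@0 = +1857.3831 N
  Ry@6 = +1974.8669 N

1999.104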